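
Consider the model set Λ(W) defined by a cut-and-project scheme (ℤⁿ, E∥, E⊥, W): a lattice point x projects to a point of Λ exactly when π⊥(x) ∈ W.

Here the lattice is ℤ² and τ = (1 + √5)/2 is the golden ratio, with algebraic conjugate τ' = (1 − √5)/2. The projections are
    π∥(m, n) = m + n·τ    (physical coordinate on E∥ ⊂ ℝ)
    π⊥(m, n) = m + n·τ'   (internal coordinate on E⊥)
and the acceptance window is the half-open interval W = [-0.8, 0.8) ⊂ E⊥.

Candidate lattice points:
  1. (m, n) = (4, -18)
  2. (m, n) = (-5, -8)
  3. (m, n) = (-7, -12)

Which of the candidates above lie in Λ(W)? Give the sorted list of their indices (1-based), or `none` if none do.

2, 3

τ' = (1−√5)/2 ≈ -0.6180.
[1] lift (4,-18): star map gives 15.1246; window check -0.8 ≤ 15.1246 < 0.8 is false → out
[2] lift (-5,-8): star map gives -0.0557; window check -0.8 ≤ -0.0557 < 0.8 is true → IN Λ
[3] lift (-7,-12): star map gives 0.4164; window check -0.8 ≤ 0.4164 < 0.8 is true → IN Λ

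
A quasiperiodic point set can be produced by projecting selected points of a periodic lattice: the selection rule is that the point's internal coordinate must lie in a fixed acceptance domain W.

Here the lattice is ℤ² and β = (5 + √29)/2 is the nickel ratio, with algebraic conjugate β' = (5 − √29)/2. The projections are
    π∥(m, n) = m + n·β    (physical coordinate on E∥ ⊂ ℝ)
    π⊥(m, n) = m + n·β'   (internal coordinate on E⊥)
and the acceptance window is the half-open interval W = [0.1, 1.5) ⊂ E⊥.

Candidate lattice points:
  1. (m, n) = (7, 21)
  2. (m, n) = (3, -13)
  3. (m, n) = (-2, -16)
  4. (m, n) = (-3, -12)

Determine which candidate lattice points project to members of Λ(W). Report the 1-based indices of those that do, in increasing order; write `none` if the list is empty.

Numerically β ≈ 5.1926 and β' = −1/β ≈ -0.1926.
[1] lift (7,21): star map gives 2.9558; window check 0.1 ≤ 2.9558 < 1.5 is false → out
[2] lift (3,-13): star map gives 5.5036; window check 0.1 ≤ 5.5036 < 1.5 is false → out
[3] lift (-2,-16): star map gives 1.0813; window check 0.1 ≤ 1.0813 < 1.5 is true → IN Λ
[4] lift (-3,-12): star map gives -0.6890; window check 0.1 ≤ -0.6890 < 1.5 is false → out

3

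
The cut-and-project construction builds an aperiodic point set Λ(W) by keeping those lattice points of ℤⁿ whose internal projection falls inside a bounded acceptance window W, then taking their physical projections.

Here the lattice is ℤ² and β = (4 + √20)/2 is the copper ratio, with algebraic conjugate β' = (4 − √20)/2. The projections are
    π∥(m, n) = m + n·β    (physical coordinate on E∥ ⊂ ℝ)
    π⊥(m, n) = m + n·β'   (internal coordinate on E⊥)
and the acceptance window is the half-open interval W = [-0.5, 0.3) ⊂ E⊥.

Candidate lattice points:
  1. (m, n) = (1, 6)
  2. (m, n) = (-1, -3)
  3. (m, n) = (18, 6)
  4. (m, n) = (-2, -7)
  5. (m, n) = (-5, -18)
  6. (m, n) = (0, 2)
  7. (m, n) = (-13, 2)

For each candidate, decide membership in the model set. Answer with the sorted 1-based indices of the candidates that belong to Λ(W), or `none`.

1, 2, 4, 6

β' = (4−√20)/2 ≈ -0.236068.
candidate 1: (m,n)=(1,6) → π∥ = 1+6·β ≈ 26.416408, π⊥ = 1+6·β' ≈ -0.416408 ∈ [-0.5, 0.3) ⇒ IN Λ
candidate 2: (m,n)=(-1,-3) → π∥ = -1-3·β ≈ -13.708204, π⊥ = -1-3·β' ≈ -0.291796 ∈ [-0.5, 0.3) ⇒ IN Λ
candidate 3: (m,n)=(18,6) → π∥ = 18+6·β ≈ 43.416408, π⊥ = 18+6·β' ≈ 16.583592 ∉ [-0.5, 0.3) ⇒ out
candidate 4: (m,n)=(-2,-7) → π∥ = -2-7·β ≈ -31.652476, π⊥ = -2-7·β' ≈ -0.347524 ∈ [-0.5, 0.3) ⇒ IN Λ
candidate 5: (m,n)=(-5,-18) → π∥ = -5-18·β ≈ -81.249224, π⊥ = -5-18·β' ≈ -0.750776 ∉ [-0.5, 0.3) ⇒ out
candidate 6: (m,n)=(0,2) → π∥ = 0+2·β ≈ 8.472136, π⊥ = 0+2·β' ≈ -0.472136 ∈ [-0.5, 0.3) ⇒ IN Λ
candidate 7: (m,n)=(-13,2) → π∥ = -13+2·β ≈ -4.527864, π⊥ = -13+2·β' ≈ -13.472136 ∉ [-0.5, 0.3) ⇒ out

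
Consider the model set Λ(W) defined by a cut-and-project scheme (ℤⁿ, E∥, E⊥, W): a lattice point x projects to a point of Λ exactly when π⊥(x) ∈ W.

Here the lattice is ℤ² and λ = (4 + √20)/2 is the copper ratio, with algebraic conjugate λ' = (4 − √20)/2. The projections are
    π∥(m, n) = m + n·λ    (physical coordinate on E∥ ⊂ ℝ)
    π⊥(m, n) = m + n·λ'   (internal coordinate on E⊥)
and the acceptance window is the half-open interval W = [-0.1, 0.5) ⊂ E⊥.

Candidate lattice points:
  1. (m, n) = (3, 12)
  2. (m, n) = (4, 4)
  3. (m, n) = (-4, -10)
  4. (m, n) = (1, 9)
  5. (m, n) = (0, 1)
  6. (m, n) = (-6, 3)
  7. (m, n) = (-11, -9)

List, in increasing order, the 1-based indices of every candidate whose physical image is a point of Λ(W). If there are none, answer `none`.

1

Compute λ' = (4−√20)/2 = -0.2361, so π⊥(m,n) = m -0.2361·n.
#1 (3,12): internal coord 3 + (12)·λ' = +0.1672; +0.1672 ∈ [-0.1, 0.5) → IN Λ
#2 (4,4): internal coord 4 + (4)·λ' = +3.0557; +3.0557 ∉ [-0.1, 0.5) → out
#3 (-4,-10): internal coord -4 + (-10)·λ' = -1.6393; -1.6393 ∉ [-0.1, 0.5) → out
#4 (1,9): internal coord 1 + (9)·λ' = -1.1246; -1.1246 ∉ [-0.1, 0.5) → out
#5 (0,1): internal coord 0 + (1)·λ' = -0.2361; -0.2361 ∉ [-0.1, 0.5) → out
#6 (-6,3): internal coord -6 + (3)·λ' = -6.7082; -6.7082 ∉ [-0.1, 0.5) → out
#7 (-11,-9): internal coord -11 + (-9)·λ' = -8.8754; -8.8754 ∉ [-0.1, 0.5) → out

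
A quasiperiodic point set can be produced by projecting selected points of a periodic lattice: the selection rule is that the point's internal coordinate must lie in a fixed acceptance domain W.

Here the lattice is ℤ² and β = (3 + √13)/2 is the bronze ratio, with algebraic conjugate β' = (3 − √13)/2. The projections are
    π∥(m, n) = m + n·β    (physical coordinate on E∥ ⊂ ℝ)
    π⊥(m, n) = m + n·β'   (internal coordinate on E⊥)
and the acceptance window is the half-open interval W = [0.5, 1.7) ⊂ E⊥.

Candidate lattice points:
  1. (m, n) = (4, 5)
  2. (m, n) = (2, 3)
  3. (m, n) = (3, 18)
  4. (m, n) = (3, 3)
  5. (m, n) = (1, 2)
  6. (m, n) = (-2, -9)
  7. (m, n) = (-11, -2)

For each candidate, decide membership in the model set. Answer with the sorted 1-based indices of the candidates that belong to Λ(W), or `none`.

2, 6

Numerically β ≈ 3.3028 and β' = −1/β ≈ -0.3028.
[1] lift (4,5): star map gives 2.4861; window check 0.5 ≤ 2.4861 < 1.7 is false → out
[2] lift (2,3): star map gives 1.0917; window check 0.5 ≤ 1.0917 < 1.7 is true → IN Λ
[3] lift (3,18): star map gives -2.4500; window check 0.5 ≤ -2.4500 < 1.7 is false → out
[4] lift (3,3): star map gives 2.0917; window check 0.5 ≤ 2.0917 < 1.7 is false → out
[5] lift (1,2): star map gives 0.3944; window check 0.5 ≤ 0.3944 < 1.7 is false → out
[6] lift (-2,-9): star map gives 0.7250; window check 0.5 ≤ 0.7250 < 1.7 is true → IN Λ
[7] lift (-11,-2): star map gives -10.3944; window check 0.5 ≤ -10.3944 < 1.7 is false → out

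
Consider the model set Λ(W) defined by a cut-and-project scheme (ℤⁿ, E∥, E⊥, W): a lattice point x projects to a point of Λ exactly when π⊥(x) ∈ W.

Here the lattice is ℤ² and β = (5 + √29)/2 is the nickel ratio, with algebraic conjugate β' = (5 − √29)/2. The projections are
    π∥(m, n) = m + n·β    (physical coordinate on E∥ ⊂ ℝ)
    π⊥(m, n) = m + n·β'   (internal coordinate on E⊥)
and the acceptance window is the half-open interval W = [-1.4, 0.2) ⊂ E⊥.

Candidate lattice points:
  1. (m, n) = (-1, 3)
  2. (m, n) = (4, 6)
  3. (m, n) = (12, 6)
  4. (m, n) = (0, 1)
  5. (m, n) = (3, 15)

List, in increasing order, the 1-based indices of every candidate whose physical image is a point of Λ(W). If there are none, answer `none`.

4, 5

Compute β' = (5−√29)/2 = -0.192582, so π⊥(m,n) = m -0.192582·n.
#1 (-1,3): internal coord -1 + (3)·β' = -1.577747; -1.577747 ∉ [-1.4, 0.2) → out
#2 (4,6): internal coord 4 + (6)·β' = +2.844506; +2.844506 ∉ [-1.4, 0.2) → out
#3 (12,6): internal coord 12 + (6)·β' = +10.844506; +10.844506 ∉ [-1.4, 0.2) → out
#4 (0,1): internal coord 0 + (1)·β' = -0.192582; -0.192582 ∈ [-1.4, 0.2) → IN Λ
#5 (3,15): internal coord 3 + (15)·β' = +0.111264; +0.111264 ∈ [-1.4, 0.2) → IN Λ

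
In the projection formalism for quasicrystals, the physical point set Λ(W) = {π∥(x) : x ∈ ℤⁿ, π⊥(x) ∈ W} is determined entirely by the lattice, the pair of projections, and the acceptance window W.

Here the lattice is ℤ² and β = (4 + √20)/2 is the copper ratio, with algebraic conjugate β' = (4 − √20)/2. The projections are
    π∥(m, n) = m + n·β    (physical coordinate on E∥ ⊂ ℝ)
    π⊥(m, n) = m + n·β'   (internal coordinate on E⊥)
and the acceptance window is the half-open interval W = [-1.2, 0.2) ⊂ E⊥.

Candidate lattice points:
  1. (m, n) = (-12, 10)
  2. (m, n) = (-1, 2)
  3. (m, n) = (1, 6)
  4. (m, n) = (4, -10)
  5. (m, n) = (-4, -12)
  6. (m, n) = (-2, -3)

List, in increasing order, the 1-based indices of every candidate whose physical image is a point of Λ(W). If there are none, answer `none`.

Compute β' = (4−√20)/2 = -0.23607, so π⊥(m,n) = m -0.23607·n.
[1] lift (-12,10): star map gives -14.36068; window check -1.2 ≤ -14.36068 < 0.2 is false → out
[2] lift (-1,2): star map gives -1.47214; window check -1.2 ≤ -1.47214 < 0.2 is false → out
[3] lift (1,6): star map gives -0.41641; window check -1.2 ≤ -0.41641 < 0.2 is true → IN Λ
[4] lift (4,-10): star map gives 6.36068; window check -1.2 ≤ 6.36068 < 0.2 is false → out
[5] lift (-4,-12): star map gives -1.16718; window check -1.2 ≤ -1.16718 < 0.2 is true → IN Λ
[6] lift (-2,-3): star map gives -1.29180; window check -1.2 ≤ -1.29180 < 0.2 is false → out

3, 5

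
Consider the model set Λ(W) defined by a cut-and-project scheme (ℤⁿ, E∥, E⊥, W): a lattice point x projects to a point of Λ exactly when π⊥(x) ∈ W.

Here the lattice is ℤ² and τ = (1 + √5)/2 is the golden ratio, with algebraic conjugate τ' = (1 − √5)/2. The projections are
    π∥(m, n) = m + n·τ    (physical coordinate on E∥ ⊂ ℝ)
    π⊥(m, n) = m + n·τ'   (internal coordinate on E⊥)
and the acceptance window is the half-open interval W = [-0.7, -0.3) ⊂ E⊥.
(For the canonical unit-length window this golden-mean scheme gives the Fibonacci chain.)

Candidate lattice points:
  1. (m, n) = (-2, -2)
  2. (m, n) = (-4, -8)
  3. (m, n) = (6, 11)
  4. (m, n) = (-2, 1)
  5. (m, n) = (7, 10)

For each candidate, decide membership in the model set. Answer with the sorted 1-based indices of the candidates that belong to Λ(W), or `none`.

none

Compute τ' = (1−√5)/2 = -0.61803, so π⊥(m,n) = m -0.61803·n.
[1] lift (-2,-2): star map gives -0.76393; window check -0.7 ≤ -0.76393 < -0.3 is false → out
[2] lift (-4,-8): star map gives 0.94427; window check -0.7 ≤ 0.94427 < -0.3 is false → out
[3] lift (6,11): star map gives -0.79837; window check -0.7 ≤ -0.79837 < -0.3 is false → out
[4] lift (-2,1): star map gives -2.61803; window check -0.7 ≤ -2.61803 < -0.3 is false → out
[5] lift (7,10): star map gives 0.81966; window check -0.7 ≤ 0.81966 < -0.3 is false → out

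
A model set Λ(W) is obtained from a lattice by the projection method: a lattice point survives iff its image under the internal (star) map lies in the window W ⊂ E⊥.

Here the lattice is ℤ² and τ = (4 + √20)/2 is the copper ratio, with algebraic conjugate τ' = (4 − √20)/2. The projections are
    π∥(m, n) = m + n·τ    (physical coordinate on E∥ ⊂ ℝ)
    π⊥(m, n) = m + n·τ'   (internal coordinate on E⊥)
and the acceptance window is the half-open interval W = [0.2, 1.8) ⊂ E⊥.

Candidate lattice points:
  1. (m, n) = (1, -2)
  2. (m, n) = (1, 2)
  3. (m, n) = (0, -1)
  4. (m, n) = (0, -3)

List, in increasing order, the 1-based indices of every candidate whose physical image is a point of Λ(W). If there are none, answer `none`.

Numerically τ ≈ 4.2361 and τ' = −1/τ ≈ -0.2361.
candidate 1: (m,n)=(1,-2) → π∥ = 1-2·τ ≈ -7.4721, π⊥ = 1-2·τ' ≈ 1.4721 ∈ [0.2, 1.8) ⇒ IN Λ
candidate 2: (m,n)=(1,2) → π∥ = 1+2·τ ≈ 9.4721, π⊥ = 1+2·τ' ≈ 0.5279 ∈ [0.2, 1.8) ⇒ IN Λ
candidate 3: (m,n)=(0,-1) → π∥ = 0-1·τ ≈ -4.2361, π⊥ = 0-1·τ' ≈ 0.2361 ∈ [0.2, 1.8) ⇒ IN Λ
candidate 4: (m,n)=(0,-3) → π∥ = 0-3·τ ≈ -12.7082, π⊥ = 0-3·τ' ≈ 0.7082 ∈ [0.2, 1.8) ⇒ IN Λ

1, 2, 3, 4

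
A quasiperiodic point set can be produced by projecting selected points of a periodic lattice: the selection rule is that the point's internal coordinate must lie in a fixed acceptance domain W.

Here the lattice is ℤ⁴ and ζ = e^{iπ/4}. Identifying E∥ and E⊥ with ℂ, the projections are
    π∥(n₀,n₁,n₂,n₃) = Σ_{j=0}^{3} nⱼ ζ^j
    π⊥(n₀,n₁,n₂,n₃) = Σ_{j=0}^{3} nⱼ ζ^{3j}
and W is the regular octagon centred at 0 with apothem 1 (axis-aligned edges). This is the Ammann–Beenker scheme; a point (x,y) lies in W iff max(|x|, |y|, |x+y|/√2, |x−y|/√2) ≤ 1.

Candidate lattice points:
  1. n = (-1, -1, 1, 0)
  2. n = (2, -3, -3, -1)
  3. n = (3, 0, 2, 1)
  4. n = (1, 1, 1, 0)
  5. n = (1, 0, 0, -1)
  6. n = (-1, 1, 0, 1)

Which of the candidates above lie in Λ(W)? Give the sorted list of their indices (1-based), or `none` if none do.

4, 5

π⊥(n) = n₀ + n₁ζ³ + n₂ζ⁶ + n₃ζ⁹ where ζ = e^{iπ/4}.
candidate 1: n = (-1, -1, 1, 0) → π⊥ ≈ (-0.29289, -1.70711); max(|x|,|y|,|x±y|/√2) = 1.70711 > 1 ⇒ ∉ W
candidate 2: n = (2, -3, -3, -1) → π⊥ ≈ (+3.41421, +0.17157); max(|x|,|y|,|x±y|/√2) = 3.41421 > 1 ⇒ ∉ W
candidate 3: n = (3, 0, 2, 1) → π⊥ ≈ (+3.70711, -1.29289); max(|x|,|y|,|x±y|/√2) = 3.70711 > 1 ⇒ ∉ W
candidate 4: n = (1, 1, 1, 0) → π⊥ ≈ (+0.29289, -0.29289); max(|x|,|y|,|x±y|/√2) = 0.41421 ≤ 1 ⇒ ∈ W
candidate 5: n = (1, 0, 0, -1) → π⊥ ≈ (+0.29289, -0.70711); max(|x|,|y|,|x±y|/√2) = 0.70711 ≤ 1 ⇒ ∈ W
candidate 6: n = (-1, 1, 0, 1) → π⊥ ≈ (-1.00000, +1.41421); max(|x|,|y|,|x±y|/√2) = 1.70711 > 1 ⇒ ∉ W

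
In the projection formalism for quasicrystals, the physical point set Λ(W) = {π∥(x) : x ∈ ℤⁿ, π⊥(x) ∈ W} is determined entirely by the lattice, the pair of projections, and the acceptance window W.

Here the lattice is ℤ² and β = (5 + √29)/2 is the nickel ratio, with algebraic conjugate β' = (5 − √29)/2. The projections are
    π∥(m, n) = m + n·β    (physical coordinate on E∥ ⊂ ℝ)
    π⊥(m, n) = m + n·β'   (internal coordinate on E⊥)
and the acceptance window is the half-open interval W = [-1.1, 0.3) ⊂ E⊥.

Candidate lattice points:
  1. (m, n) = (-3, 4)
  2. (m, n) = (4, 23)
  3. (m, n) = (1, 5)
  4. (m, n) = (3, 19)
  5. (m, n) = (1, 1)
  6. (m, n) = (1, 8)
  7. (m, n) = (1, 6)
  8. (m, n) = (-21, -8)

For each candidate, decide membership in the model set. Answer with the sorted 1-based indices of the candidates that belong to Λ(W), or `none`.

2, 3, 4, 6, 7

Compute β' = (5−√29)/2 = -0.19258, so π⊥(m,n) = m -0.19258·n.
#1 (-3,4): internal coord -3 + (4)·β' = -3.77033; -3.77033 ∉ [-1.1, 0.3) → out
#2 (4,23): internal coord 4 + (23)·β' = -0.42940; -0.42940 ∈ [-1.1, 0.3) → IN Λ
#3 (1,5): internal coord 1 + (5)·β' = +0.03709; +0.03709 ∈ [-1.1, 0.3) → IN Λ
#4 (3,19): internal coord 3 + (19)·β' = -0.65907; -0.65907 ∈ [-1.1, 0.3) → IN Λ
#5 (1,1): internal coord 1 + (1)·β' = +0.80742; +0.80742 ∉ [-1.1, 0.3) → out
#6 (1,8): internal coord 1 + (8)·β' = -0.54066; -0.54066 ∈ [-1.1, 0.3) → IN Λ
#7 (1,6): internal coord 1 + (6)·β' = -0.15549; -0.15549 ∈ [-1.1, 0.3) → IN Λ
#8 (-21,-8): internal coord -21 + (-8)·β' = -19.45934; -19.45934 ∉ [-1.1, 0.3) → out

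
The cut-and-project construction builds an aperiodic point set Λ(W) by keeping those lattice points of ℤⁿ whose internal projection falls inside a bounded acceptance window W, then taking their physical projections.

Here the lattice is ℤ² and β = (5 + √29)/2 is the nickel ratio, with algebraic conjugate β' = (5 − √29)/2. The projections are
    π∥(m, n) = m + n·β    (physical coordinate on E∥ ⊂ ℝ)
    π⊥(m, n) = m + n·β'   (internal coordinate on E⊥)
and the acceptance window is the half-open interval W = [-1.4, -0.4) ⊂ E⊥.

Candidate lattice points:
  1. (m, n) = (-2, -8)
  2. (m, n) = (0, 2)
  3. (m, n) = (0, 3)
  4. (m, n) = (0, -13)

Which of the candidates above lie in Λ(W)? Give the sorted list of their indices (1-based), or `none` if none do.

β' = (5−√29)/2 ≈ -0.19258.
[1] lift (-2,-8): star map gives -0.45934; window check -1.4 ≤ -0.45934 < -0.4 is true → IN Λ
[2] lift (0,2): star map gives -0.38516; window check -1.4 ≤ -0.38516 < -0.4 is false → out
[3] lift (0,3): star map gives -0.57775; window check -1.4 ≤ -0.57775 < -0.4 is true → IN Λ
[4] lift (0,-13): star map gives 2.50357; window check -1.4 ≤ 2.50357 < -0.4 is false → out

1, 3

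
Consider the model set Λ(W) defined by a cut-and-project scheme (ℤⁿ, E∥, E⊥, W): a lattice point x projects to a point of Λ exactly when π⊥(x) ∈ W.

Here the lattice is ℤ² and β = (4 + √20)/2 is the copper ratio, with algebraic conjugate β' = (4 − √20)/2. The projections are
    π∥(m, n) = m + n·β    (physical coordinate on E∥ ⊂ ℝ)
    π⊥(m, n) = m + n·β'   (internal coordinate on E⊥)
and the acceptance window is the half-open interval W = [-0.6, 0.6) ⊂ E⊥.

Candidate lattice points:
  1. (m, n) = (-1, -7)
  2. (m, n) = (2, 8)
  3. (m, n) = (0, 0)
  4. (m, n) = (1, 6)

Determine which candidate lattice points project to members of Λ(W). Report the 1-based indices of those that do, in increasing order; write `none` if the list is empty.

β' = (4−√20)/2 ≈ -0.23607.
[1] lift (-1,-7): star map gives 0.65248; window check -0.6 ≤ 0.65248 < 0.6 is false → out
[2] lift (2,8): star map gives 0.11146; window check -0.6 ≤ 0.11146 < 0.6 is true → IN Λ
[3] lift (0,0): star map gives 0.00000; window check -0.6 ≤ 0.00000 < 0.6 is true → IN Λ
[4] lift (1,6): star map gives -0.41641; window check -0.6 ≤ -0.41641 < 0.6 is true → IN Λ

2, 3, 4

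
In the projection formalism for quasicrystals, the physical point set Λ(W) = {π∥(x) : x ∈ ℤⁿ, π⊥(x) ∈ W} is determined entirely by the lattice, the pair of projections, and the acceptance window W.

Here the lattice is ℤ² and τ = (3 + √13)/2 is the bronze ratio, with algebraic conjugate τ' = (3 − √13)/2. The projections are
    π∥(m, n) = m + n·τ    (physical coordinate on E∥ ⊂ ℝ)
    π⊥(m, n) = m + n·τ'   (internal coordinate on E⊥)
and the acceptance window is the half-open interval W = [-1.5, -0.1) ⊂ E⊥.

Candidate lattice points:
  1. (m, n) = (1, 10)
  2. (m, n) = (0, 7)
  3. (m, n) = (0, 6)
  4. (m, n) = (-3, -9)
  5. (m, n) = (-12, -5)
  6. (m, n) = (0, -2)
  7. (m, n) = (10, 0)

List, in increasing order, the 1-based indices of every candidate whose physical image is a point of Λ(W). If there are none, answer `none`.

τ' = (3−√13)/2 ≈ -0.30278.
[1] lift (1,10): star map gives -2.02776; window check -1.5 ≤ -2.02776 < -0.1 is false → out
[2] lift (0,7): star map gives -2.11943; window check -1.5 ≤ -2.11943 < -0.1 is false → out
[3] lift (0,6): star map gives -1.81665; window check -1.5 ≤ -1.81665 < -0.1 is false → out
[4] lift (-3,-9): star map gives -0.27502; window check -1.5 ≤ -0.27502 < -0.1 is true → IN Λ
[5] lift (-12,-5): star map gives -10.48612; window check -1.5 ≤ -10.48612 < -0.1 is false → out
[6] lift (0,-2): star map gives 0.60555; window check -1.5 ≤ 0.60555 < -0.1 is false → out
[7] lift (10,0): star map gives 10.00000; window check -1.5 ≤ 10.00000 < -0.1 is false → out

4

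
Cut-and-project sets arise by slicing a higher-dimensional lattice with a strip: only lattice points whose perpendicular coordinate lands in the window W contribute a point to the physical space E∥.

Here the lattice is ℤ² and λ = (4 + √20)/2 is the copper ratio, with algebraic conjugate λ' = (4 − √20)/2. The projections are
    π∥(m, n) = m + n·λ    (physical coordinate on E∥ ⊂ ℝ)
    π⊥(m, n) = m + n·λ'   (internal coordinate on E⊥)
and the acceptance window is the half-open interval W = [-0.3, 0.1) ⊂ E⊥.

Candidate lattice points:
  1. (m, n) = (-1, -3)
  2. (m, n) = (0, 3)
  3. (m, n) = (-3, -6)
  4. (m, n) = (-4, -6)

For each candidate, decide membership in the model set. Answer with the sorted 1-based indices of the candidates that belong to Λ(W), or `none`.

Compute λ' = (4−√20)/2 = -0.236068, so π⊥(m,n) = m -0.236068·n.
#1 (-1,-3): internal coord -1 + (-3)·λ' = -0.291796; -0.291796 ∈ [-0.3, 0.1) → IN Λ
#2 (0,3): internal coord 0 + (3)·λ' = -0.708204; -0.708204 ∉ [-0.3, 0.1) → out
#3 (-3,-6): internal coord -3 + (-6)·λ' = -1.583592; -1.583592 ∉ [-0.3, 0.1) → out
#4 (-4,-6): internal coord -4 + (-6)·λ' = -2.583592; -2.583592 ∉ [-0.3, 0.1) → out

1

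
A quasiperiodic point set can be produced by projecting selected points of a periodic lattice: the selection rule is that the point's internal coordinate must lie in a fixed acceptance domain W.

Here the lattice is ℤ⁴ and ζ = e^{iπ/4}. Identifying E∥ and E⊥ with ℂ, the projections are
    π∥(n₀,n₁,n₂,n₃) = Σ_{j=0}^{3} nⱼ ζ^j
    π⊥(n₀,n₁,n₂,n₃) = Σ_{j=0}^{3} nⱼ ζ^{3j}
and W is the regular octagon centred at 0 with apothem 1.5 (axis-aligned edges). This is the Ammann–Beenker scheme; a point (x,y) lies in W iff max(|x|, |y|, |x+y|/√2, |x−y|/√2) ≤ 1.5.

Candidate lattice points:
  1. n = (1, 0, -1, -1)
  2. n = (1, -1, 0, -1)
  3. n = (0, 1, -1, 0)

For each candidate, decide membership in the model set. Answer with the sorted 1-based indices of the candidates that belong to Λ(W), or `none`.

With ζ = e^{iπ/4} the internal vectors are ζ^0,ζ^3,ζ^6,ζ^9.
candidate 1: n = (1, 0, -1, -1) → π⊥ ≈ (+0.29289, +0.29289); max(|x|,|y|,|x±y|/√2) = 0.41421 ≤ 1.5 ⇒ ∈ W
candidate 2: n = (1, -1, 0, -1) → π⊥ ≈ (+1.00000, -1.41421); max(|x|,|y|,|x±y|/√2) = 1.70711 > 1.5 ⇒ ∉ W
candidate 3: n = (0, 1, -1, 0) → π⊥ ≈ (-0.70711, +1.70711); max(|x|,|y|,|x±y|/√2) = 1.70711 > 1.5 ⇒ ∉ W

1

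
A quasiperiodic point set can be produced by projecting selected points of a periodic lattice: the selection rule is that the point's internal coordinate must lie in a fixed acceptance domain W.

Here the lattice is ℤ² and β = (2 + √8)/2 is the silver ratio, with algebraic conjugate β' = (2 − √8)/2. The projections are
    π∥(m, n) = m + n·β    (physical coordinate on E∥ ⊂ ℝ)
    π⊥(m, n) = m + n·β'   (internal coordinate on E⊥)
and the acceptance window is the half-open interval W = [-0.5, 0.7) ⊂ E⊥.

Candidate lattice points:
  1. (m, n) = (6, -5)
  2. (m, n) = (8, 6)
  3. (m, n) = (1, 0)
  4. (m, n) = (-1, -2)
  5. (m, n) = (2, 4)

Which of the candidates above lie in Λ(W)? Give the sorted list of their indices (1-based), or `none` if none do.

Compute β' = (2−√8)/2 = -0.4142, so π⊥(m,n) = m -0.4142·n.
[1] lift (6,-5): star map gives 8.0711; window check -0.5 ≤ 8.0711 < 0.7 is false → out
[2] lift (8,6): star map gives 5.5147; window check -0.5 ≤ 5.5147 < 0.7 is false → out
[3] lift (1,0): star map gives 1.0000; window check -0.5 ≤ 1.0000 < 0.7 is false → out
[4] lift (-1,-2): star map gives -0.1716; window check -0.5 ≤ -0.1716 < 0.7 is true → IN Λ
[5] lift (2,4): star map gives 0.3431; window check -0.5 ≤ 0.3431 < 0.7 is true → IN Λ

4, 5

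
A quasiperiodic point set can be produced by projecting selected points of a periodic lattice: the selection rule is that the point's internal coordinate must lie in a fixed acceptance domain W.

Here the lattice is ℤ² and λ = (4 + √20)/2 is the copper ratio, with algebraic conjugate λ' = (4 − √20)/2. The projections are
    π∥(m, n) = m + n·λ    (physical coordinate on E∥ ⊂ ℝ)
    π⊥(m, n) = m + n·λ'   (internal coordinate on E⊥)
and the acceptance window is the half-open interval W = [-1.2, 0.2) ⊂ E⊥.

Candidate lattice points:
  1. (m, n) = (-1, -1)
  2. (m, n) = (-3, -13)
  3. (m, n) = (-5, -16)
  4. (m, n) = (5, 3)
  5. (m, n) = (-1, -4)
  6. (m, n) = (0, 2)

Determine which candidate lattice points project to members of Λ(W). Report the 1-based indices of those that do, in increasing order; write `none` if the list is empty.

Numerically λ ≈ 4.23607 and λ' = −1/λ ≈ -0.23607.
candidate 1: (m,n)=(-1,-1) → π∥ = -1-1·λ ≈ -5.23607, π⊥ = -1-1·λ' ≈ -0.76393 ∈ [-1.2, 0.2) ⇒ IN Λ
candidate 2: (m,n)=(-3,-13) → π∥ = -3-13·λ ≈ -58.06888, π⊥ = -3-13·λ' ≈ 0.06888 ∈ [-1.2, 0.2) ⇒ IN Λ
candidate 3: (m,n)=(-5,-16) → π∥ = -5-16·λ ≈ -72.77709, π⊥ = -5-16·λ' ≈ -1.22291 ∉ [-1.2, 0.2) ⇒ out
candidate 4: (m,n)=(5,3) → π∥ = 5+3·λ ≈ 17.70820, π⊥ = 5+3·λ' ≈ 4.29180 ∉ [-1.2, 0.2) ⇒ out
candidate 5: (m,n)=(-1,-4) → π∥ = -1-4·λ ≈ -17.94427, π⊥ = -1-4·λ' ≈ -0.05573 ∈ [-1.2, 0.2) ⇒ IN Λ
candidate 6: (m,n)=(0,2) → π∥ = 0+2·λ ≈ 8.47214, π⊥ = 0+2·λ' ≈ -0.47214 ∈ [-1.2, 0.2) ⇒ IN Λ

1, 2, 5, 6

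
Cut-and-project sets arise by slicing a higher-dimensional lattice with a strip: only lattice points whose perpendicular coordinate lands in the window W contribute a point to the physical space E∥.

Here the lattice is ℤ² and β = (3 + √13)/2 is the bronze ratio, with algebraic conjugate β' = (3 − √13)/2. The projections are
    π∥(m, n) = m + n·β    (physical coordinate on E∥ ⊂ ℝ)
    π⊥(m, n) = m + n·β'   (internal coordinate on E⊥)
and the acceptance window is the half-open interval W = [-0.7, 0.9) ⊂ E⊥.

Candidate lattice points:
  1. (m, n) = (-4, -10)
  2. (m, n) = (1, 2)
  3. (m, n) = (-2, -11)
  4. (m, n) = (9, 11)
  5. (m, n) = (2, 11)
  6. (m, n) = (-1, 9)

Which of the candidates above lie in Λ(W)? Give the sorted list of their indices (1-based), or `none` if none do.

Numerically β ≈ 3.3028 and β' = −1/β ≈ -0.3028.
candidate 1: (m,n)=(-4,-10) → π∥ = -4-10·β ≈ -37.0278, π⊥ = -4-10·β' ≈ -0.9722 ∉ [-0.7, 0.9) ⇒ out
candidate 2: (m,n)=(1,2) → π∥ = 1+2·β ≈ 7.6056, π⊥ = 1+2·β' ≈ 0.3944 ∈ [-0.7, 0.9) ⇒ IN Λ
candidate 3: (m,n)=(-2,-11) → π∥ = -2-11·β ≈ -38.3305, π⊥ = -2-11·β' ≈ 1.3305 ∉ [-0.7, 0.9) ⇒ out
candidate 4: (m,n)=(9,11) → π∥ = 9+11·β ≈ 45.3305, π⊥ = 9+11·β' ≈ 5.6695 ∉ [-0.7, 0.9) ⇒ out
candidate 5: (m,n)=(2,11) → π∥ = 2+11·β ≈ 38.3305, π⊥ = 2+11·β' ≈ -1.3305 ∉ [-0.7, 0.9) ⇒ out
candidate 6: (m,n)=(-1,9) → π∥ = -1+9·β ≈ 28.7250, π⊥ = -1+9·β' ≈ -3.7250 ∉ [-0.7, 0.9) ⇒ out

2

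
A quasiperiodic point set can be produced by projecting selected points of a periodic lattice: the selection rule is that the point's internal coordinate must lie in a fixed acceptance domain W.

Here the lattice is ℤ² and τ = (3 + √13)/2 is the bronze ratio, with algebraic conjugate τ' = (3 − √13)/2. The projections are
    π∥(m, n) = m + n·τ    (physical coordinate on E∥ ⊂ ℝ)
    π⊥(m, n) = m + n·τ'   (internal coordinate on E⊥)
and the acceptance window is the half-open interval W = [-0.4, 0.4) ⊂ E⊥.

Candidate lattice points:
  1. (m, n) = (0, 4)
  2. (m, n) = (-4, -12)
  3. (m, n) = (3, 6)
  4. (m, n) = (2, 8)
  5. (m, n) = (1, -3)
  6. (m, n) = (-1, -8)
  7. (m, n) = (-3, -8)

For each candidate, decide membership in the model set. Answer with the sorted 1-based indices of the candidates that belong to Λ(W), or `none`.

Numerically τ ≈ 3.302776 and τ' = −1/τ ≈ -0.302776.
candidate 1: (m,n)=(0,4) → π∥ = 0+4·τ ≈ 13.211103, π⊥ = 0+4·τ' ≈ -1.211103 ∉ [-0.4, 0.4) ⇒ out
candidate 2: (m,n)=(-4,-12) → π∥ = -4-12·τ ≈ -43.633308, π⊥ = -4-12·τ' ≈ -0.366692 ∈ [-0.4, 0.4) ⇒ IN Λ
candidate 3: (m,n)=(3,6) → π∥ = 3+6·τ ≈ 22.816654, π⊥ = 3+6·τ' ≈ 1.183346 ∉ [-0.4, 0.4) ⇒ out
candidate 4: (m,n)=(2,8) → π∥ = 2+8·τ ≈ 28.422205, π⊥ = 2+8·τ' ≈ -0.422205 ∉ [-0.4, 0.4) ⇒ out
candidate 5: (m,n)=(1,-3) → π∥ = 1-3·τ ≈ -8.908327, π⊥ = 1-3·τ' ≈ 1.908327 ∉ [-0.4, 0.4) ⇒ out
candidate 6: (m,n)=(-1,-8) → π∥ = -1-8·τ ≈ -27.422205, π⊥ = -1-8·τ' ≈ 1.422205 ∉ [-0.4, 0.4) ⇒ out
candidate 7: (m,n)=(-3,-8) → π∥ = -3-8·τ ≈ -29.422205, π⊥ = -3-8·τ' ≈ -0.577795 ∉ [-0.4, 0.4) ⇒ out

2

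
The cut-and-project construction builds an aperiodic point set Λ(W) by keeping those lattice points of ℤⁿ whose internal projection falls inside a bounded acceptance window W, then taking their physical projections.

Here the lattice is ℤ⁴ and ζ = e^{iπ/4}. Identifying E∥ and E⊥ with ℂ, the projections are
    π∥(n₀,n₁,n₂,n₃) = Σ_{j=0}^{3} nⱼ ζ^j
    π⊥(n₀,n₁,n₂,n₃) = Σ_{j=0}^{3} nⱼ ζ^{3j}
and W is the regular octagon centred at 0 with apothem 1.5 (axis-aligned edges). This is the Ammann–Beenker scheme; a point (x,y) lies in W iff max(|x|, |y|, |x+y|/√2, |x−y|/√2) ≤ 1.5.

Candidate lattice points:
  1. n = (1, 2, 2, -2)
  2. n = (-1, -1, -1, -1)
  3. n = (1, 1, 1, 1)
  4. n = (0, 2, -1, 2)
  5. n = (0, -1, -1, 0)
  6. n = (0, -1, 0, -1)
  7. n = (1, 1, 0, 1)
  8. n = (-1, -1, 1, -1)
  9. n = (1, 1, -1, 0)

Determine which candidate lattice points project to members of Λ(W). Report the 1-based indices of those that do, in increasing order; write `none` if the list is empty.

Internal map: ζ^{3j} for j=0..3 gives (1,0), (−√2/2,√2/2), (0,−1), (√2/2,√2/2).
#1 (1, 2, 2, -2): internal (-1.828427, -2.000000); octagon support 2.707107 vs apothem 1.5 → ∉ W
#2 (-1, -1, -1, -1): internal (-1.000000, -0.414214); octagon support 1.000000 vs apothem 1.5 → ∈ W
#3 (1, 1, 1, 1): internal (1.000000, 0.414214); octagon support 1.000000 vs apothem 1.5 → ∈ W
#4 (0, 2, -1, 2): internal (0.000000, 3.828427); octagon support 3.828427 vs apothem 1.5 → ∉ W
#5 (0, -1, -1, 0): internal (0.707107, 0.292893); octagon support 0.707107 vs apothem 1.5 → ∈ W
#6 (0, -1, 0, -1): internal (0.000000, -1.414214); octagon support 1.414214 vs apothem 1.5 → ∈ W
#7 (1, 1, 0, 1): internal (1.000000, 1.414214); octagon support 1.707107 vs apothem 1.5 → ∉ W
#8 (-1, -1, 1, -1): internal (-1.000000, -2.414214); octagon support 2.414214 vs apothem 1.5 → ∉ W
#9 (1, 1, -1, 0): internal (0.292893, 1.707107); octagon support 1.707107 vs apothem 1.5 → ∉ W

2, 3, 5, 6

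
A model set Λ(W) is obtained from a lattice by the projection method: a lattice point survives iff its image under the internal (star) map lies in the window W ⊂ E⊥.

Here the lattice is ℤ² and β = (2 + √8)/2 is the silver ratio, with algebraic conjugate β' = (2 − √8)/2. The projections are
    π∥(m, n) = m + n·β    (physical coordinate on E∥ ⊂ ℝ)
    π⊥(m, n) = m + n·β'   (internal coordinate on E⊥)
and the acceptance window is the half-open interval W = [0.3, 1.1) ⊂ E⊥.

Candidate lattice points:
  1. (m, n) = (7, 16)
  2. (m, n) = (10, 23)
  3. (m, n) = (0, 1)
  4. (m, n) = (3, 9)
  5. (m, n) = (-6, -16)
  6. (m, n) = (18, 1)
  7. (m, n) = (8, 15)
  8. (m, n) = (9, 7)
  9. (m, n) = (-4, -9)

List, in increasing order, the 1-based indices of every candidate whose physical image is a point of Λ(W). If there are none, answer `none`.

Compute β' = (2−√8)/2 = -0.414214, so π⊥(m,n) = m -0.414214·n.
#1 (7,16): internal coord 7 + (16)·β' = +0.372583; +0.372583 ∈ [0.3, 1.1) → IN Λ
#2 (10,23): internal coord 10 + (23)·β' = +0.473088; +0.473088 ∈ [0.3, 1.1) → IN Λ
#3 (0,1): internal coord 0 + (1)·β' = -0.414214; -0.414214 ∉ [0.3, 1.1) → out
#4 (3,9): internal coord 3 + (9)·β' = -0.727922; -0.727922 ∉ [0.3, 1.1) → out
#5 (-6,-16): internal coord -6 + (-16)·β' = +0.627417; +0.627417 ∈ [0.3, 1.1) → IN Λ
#6 (18,1): internal coord 18 + (1)·β' = +17.585786; +17.585786 ∉ [0.3, 1.1) → out
#7 (8,15): internal coord 8 + (15)·β' = +1.786797; +1.786797 ∉ [0.3, 1.1) → out
#8 (9,7): internal coord 9 + (7)·β' = +6.100505; +6.100505 ∉ [0.3, 1.1) → out
#9 (-4,-9): internal coord -4 + (-9)·β' = -0.272078; -0.272078 ∉ [0.3, 1.1) → out

1, 2, 5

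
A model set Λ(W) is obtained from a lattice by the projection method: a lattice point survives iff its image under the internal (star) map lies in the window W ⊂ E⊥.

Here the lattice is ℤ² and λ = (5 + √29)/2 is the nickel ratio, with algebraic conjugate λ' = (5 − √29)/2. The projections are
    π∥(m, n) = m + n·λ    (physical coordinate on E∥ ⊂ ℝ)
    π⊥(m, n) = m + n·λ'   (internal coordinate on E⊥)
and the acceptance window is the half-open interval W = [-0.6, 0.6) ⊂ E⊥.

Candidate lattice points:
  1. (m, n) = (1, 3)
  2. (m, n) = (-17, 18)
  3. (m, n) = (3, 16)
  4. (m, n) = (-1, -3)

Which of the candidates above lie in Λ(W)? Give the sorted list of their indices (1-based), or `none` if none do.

Compute λ' = (5−√29)/2 = -0.19258, so π⊥(m,n) = m -0.19258·n.
[1] lift (1,3): star map gives 0.42225; window check -0.6 ≤ 0.42225 < 0.6 is true → IN Λ
[2] lift (-17,18): star map gives -20.46648; window check -0.6 ≤ -20.46648 < 0.6 is false → out
[3] lift (3,16): star map gives -0.08132; window check -0.6 ≤ -0.08132 < 0.6 is true → IN Λ
[4] lift (-1,-3): star map gives -0.42225; window check -0.6 ≤ -0.42225 < 0.6 is true → IN Λ

1, 3, 4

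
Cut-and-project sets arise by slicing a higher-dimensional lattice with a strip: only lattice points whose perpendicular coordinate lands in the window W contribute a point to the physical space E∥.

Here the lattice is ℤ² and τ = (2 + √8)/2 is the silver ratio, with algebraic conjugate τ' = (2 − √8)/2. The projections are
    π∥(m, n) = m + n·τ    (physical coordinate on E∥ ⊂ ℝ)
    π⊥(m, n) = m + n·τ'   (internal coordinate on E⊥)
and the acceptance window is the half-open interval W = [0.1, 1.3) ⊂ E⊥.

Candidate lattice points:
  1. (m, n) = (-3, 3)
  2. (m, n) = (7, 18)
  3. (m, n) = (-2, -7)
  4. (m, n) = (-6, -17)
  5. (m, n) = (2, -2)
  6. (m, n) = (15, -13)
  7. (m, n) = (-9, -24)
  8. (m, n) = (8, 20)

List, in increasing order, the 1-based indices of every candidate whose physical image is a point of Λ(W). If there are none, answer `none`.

3, 4, 7

Numerically τ ≈ 2.41421 and τ' = −1/τ ≈ -0.41421.
#1 (-3,3): internal coord -3 + (3)·τ' = -4.24264; -4.24264 ∉ [0.1, 1.3) → out
#2 (7,18): internal coord 7 + (18)·τ' = -0.45584; -0.45584 ∉ [0.1, 1.3) → out
#3 (-2,-7): internal coord -2 + (-7)·τ' = +0.89949; +0.89949 ∈ [0.1, 1.3) → IN Λ
#4 (-6,-17): internal coord -6 + (-17)·τ' = +1.04163; +1.04163 ∈ [0.1, 1.3) → IN Λ
#5 (2,-2): internal coord 2 + (-2)·τ' = +2.82843; +2.82843 ∉ [0.1, 1.3) → out
#6 (15,-13): internal coord 15 + (-13)·τ' = +20.38478; +20.38478 ∉ [0.1, 1.3) → out
#7 (-9,-24): internal coord -9 + (-24)·τ' = +0.94113; +0.94113 ∈ [0.1, 1.3) → IN Λ
#8 (8,20): internal coord 8 + (20)·τ' = -0.28427; -0.28427 ∉ [0.1, 1.3) → out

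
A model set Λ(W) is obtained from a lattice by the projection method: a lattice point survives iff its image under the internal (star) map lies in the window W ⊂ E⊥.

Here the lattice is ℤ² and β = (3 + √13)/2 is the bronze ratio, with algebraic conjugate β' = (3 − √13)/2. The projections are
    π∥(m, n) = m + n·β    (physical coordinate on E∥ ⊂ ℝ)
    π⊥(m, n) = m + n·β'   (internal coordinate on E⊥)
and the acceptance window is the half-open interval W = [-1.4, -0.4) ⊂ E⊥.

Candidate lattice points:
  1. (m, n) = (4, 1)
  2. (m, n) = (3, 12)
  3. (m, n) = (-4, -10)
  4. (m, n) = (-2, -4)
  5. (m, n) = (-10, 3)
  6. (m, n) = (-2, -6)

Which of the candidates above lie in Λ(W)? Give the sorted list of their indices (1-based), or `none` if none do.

Numerically β ≈ 3.302776 and β' = −1/β ≈ -0.302776.
[1] lift (4,1): star map gives 3.697224; window check -1.4 ≤ 3.697224 < -0.4 is false → out
[2] lift (3,12): star map gives -0.633308; window check -1.4 ≤ -0.633308 < -0.4 is true → IN Λ
[3] lift (-4,-10): star map gives -0.972244; window check -1.4 ≤ -0.972244 < -0.4 is true → IN Λ
[4] lift (-2,-4): star map gives -0.788897; window check -1.4 ≤ -0.788897 < -0.4 is true → IN Λ
[5] lift (-10,3): star map gives -10.908327; window check -1.4 ≤ -10.908327 < -0.4 is false → out
[6] lift (-2,-6): star map gives -0.183346; window check -1.4 ≤ -0.183346 < -0.4 is false → out

2, 3, 4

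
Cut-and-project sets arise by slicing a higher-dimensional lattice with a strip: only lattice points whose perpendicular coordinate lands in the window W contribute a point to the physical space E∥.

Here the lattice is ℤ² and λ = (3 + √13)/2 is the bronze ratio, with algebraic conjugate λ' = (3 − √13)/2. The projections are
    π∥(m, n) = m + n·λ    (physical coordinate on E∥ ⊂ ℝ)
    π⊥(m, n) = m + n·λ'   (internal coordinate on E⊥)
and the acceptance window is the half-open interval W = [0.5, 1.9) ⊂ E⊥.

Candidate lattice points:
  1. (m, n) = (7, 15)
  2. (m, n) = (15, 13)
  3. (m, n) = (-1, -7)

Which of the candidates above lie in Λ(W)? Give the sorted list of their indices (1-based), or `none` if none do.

Compute λ' = (3−√13)/2 = -0.3028, so π⊥(m,n) = m -0.3028·n.
candidate 1: (m,n)=(7,15) → π∥ = 7+15·λ ≈ 56.5416, π⊥ = 7+15·λ' ≈ 2.4584 ∉ [0.5, 1.9) ⇒ out
candidate 2: (m,n)=(15,13) → π∥ = 15+13·λ ≈ 57.9361, π⊥ = 15+13·λ' ≈ 11.0639 ∉ [0.5, 1.9) ⇒ out
candidate 3: (m,n)=(-1,-7) → π∥ = -1-7·λ ≈ -24.1194, π⊥ = -1-7·λ' ≈ 1.1194 ∈ [0.5, 1.9) ⇒ IN Λ

3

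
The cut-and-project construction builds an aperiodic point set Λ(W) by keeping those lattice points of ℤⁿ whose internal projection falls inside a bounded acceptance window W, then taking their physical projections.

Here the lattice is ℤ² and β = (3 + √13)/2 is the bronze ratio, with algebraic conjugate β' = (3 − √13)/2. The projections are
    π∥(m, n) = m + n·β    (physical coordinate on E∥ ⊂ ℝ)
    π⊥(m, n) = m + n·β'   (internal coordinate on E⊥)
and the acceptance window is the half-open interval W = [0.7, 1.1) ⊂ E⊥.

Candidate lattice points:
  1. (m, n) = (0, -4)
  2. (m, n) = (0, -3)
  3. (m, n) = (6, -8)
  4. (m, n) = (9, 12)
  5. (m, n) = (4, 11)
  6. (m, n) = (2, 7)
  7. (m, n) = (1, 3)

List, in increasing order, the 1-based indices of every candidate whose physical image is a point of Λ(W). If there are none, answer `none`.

Numerically β ≈ 3.3028 and β' = −1/β ≈ -0.3028.
[1] lift (0,-4): star map gives 1.2111; window check 0.7 ≤ 1.2111 < 1.1 is false → out
[2] lift (0,-3): star map gives 0.9083; window check 0.7 ≤ 0.9083 < 1.1 is true → IN Λ
[3] lift (6,-8): star map gives 8.4222; window check 0.7 ≤ 8.4222 < 1.1 is false → out
[4] lift (9,12): star map gives 5.3667; window check 0.7 ≤ 5.3667 < 1.1 is false → out
[5] lift (4,11): star map gives 0.6695; window check 0.7 ≤ 0.6695 < 1.1 is false → out
[6] lift (2,7): star map gives -0.1194; window check 0.7 ≤ -0.1194 < 1.1 is false → out
[7] lift (1,3): star map gives 0.0917; window check 0.7 ≤ 0.0917 < 1.1 is false → out

2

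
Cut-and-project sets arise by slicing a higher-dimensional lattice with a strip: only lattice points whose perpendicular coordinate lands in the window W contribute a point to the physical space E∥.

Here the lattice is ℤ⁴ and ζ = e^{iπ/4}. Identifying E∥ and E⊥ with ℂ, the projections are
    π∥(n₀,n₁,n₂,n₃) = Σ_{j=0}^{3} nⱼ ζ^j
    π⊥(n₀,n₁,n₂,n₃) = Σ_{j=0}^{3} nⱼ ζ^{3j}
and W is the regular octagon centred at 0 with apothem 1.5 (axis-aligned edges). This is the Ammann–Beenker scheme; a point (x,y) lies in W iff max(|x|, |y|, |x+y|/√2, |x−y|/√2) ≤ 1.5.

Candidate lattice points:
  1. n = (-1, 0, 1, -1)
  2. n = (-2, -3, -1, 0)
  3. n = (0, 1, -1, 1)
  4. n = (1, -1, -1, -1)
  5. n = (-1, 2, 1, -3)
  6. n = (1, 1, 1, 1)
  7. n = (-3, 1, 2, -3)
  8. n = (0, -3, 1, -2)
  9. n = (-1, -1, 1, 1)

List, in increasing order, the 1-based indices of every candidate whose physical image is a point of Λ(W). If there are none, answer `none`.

2, 4, 6, 9

π⊥(n) = n₀ + n₁ζ³ + n₂ζ⁶ + n₃ζ⁹ where ζ = e^{iπ/4}.
#1 (-1, 0, 1, -1): internal (-1.707107, -1.707107); octagon support 2.414214 vs apothem 1.5 → ∉ W
#2 (-2, -3, -1, 0): internal (0.121320, -1.121320); octagon support 1.121320 vs apothem 1.5 → ∈ W
#3 (0, 1, -1, 1): internal (0.000000, 2.414214); octagon support 2.414214 vs apothem 1.5 → ∉ W
#4 (1, -1, -1, -1): internal (1.000000, -0.414214); octagon support 1.000000 vs apothem 1.5 → ∈ W
#5 (-1, 2, 1, -3): internal (-4.535534, -1.707107); octagon support 4.535534 vs apothem 1.5 → ∉ W
#6 (1, 1, 1, 1): internal (1.000000, 0.414214); octagon support 1.000000 vs apothem 1.5 → ∈ W
#7 (-3, 1, 2, -3): internal (-5.828427, -3.414214); octagon support 6.535534 vs apothem 1.5 → ∉ W
#8 (0, -3, 1, -2): internal (0.707107, -4.535534); octagon support 4.535534 vs apothem 1.5 → ∉ W
#9 (-1, -1, 1, 1): internal (0.414214, -1.000000); octagon support 1.000000 vs apothem 1.5 → ∈ W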